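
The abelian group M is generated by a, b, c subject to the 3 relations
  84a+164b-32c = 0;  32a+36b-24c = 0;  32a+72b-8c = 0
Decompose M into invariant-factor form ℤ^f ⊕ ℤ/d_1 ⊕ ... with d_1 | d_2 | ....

Answer: M ≅ ℤ/4 ⊕ ℤ/4 ⊕ ℤ/8

Derivation:
rank_ℚ(R)=3; free=3−3=0
SNF(R) diag = [4, 4, 8] → torsion [4, 4, 8]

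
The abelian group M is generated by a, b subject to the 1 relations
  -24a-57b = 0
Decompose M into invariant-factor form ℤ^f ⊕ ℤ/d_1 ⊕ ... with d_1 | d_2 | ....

rank_ℚ(R)=1; free=2−1=1
SNF(R) diag = [3] → torsion [3]

Answer: M ≅ ℤ^1 ⊕ ℤ/3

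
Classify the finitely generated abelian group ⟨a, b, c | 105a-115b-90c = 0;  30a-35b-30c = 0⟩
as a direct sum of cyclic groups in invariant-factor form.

Answer: M ≅ ℤ^1 ⊕ ℤ/5 ⊕ ℤ/15

Derivation:
rank_ℚ(R)=2; free=3−2=1
SNF(R) diag = [5, 15] → torsion [5, 15]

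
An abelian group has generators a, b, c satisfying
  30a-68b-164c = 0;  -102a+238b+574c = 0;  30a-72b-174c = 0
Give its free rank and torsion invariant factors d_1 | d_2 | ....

rank_ℚ(R)=3; free=3−3=0
SNF(R) diag = [2, 6, 6] → torsion [2, 6, 6]

Answer: M ≅ ℤ/2 ⊕ ℤ/6 ⊕ ℤ/6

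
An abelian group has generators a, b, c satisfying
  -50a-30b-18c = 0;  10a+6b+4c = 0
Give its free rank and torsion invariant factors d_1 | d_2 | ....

Answer: M ≅ ℤ^1 ⊕ ℤ/2 ⊕ ℤ/2

Derivation:
rank_ℚ(R)=2; free=3−2=1
SNF(R) diag = [2, 2] → torsion [2, 2]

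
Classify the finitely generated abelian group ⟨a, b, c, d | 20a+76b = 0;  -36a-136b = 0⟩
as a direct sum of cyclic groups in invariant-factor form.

rank_ℚ(R)=2; free=4−2=2
SNF(R) diag = [4, 4] → torsion [4, 4]

Answer: M ≅ ℤ^2 ⊕ ℤ/4 ⊕ ℤ/4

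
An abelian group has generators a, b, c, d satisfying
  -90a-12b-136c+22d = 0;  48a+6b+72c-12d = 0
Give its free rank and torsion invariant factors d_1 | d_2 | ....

rank_ℚ(R)=2; free=4−2=2
SNF(R) diag = [2, 6] → torsion [2, 6]

Answer: M ≅ ℤ^2 ⊕ ℤ/2 ⊕ ℤ/6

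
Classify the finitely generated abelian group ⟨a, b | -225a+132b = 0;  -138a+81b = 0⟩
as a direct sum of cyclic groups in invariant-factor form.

rank_ℚ(R)=2; free=2−2=0
SNF(R) diag = [3, 3] → torsion [3, 3]

Answer: M ≅ ℤ/3 ⊕ ℤ/3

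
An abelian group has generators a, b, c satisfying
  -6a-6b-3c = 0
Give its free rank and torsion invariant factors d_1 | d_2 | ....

rank_ℚ(R)=1; free=3−1=2
SNF(R) diag = [3] → torsion [3]

Answer: M ≅ ℤ^2 ⊕ ℤ/3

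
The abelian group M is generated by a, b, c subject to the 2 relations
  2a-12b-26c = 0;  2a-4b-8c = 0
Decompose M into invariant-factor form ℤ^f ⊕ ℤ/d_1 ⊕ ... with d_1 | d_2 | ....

rank_ℚ(R)=2; free=3−2=1
SNF(R) diag = [2, 2] → torsion [2, 2]

Answer: M ≅ ℤ^1 ⊕ ℤ/2 ⊕ ℤ/2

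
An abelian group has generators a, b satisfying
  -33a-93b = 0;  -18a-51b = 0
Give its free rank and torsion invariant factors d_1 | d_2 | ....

Answer: M ≅ ℤ/3 ⊕ ℤ/3

Derivation:
rank_ℚ(R)=2; free=2−2=0
SNF(R) diag = [3, 3] → torsion [3, 3]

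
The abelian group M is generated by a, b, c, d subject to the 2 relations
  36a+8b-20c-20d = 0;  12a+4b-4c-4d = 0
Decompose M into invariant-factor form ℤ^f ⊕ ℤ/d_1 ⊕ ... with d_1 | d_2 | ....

Answer: M ≅ ℤ^2 ⊕ ℤ/4 ⊕ ℤ/12

Derivation:
rank_ℚ(R)=2; free=4−2=2
SNF(R) diag = [4, 12] → torsion [4, 12]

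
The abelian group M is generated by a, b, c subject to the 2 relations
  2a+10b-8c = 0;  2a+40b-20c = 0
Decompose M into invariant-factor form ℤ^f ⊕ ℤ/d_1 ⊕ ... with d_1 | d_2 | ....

Answer: M ≅ ℤ^1 ⊕ ℤ/2 ⊕ ℤ/6

Derivation:
rank_ℚ(R)=2; free=3−2=1
SNF(R) diag = [2, 6] → torsion [2, 6]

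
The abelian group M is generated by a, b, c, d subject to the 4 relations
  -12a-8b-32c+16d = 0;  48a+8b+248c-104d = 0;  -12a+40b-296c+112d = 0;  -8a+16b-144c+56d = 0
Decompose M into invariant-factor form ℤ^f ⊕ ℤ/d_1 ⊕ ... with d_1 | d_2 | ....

Answer: M ≅ ℤ/4 ⊕ ℤ/8 ⊕ ℤ/8 ⊕ ℤ/24

Derivation:
rank_ℚ(R)=4; free=4−4=0
SNF(R) diag = [4, 8, 8, 24] → torsion [4, 8, 8, 24]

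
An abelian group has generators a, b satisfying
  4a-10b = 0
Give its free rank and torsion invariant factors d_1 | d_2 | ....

rank_ℚ(R)=1; free=2−1=1
SNF(R) diag = [2] → torsion [2]

Answer: M ≅ ℤ^1 ⊕ ℤ/2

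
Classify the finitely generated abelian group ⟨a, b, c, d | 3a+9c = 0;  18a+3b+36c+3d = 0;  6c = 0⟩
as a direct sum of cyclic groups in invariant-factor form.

Answer: M ≅ ℤ^1 ⊕ ℤ/3 ⊕ ℤ/3 ⊕ ℤ/6

Derivation:
rank_ℚ(R)=3; free=4−3=1
SNF(R) diag = [3, 3, 6] → torsion [3, 3, 6]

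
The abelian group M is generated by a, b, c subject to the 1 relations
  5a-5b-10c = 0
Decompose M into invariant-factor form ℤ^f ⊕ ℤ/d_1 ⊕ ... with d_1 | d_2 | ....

Answer: M ≅ ℤ^2 ⊕ ℤ/5

Derivation:
rank_ℚ(R)=1; free=3−1=2
SNF(R) diag = [5] → torsion [5]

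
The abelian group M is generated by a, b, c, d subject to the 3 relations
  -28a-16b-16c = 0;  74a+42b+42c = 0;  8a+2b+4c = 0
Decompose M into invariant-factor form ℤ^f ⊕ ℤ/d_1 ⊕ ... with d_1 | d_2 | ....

rank_ℚ(R)=3; free=4−3=1
SNF(R) diag = [2, 2, 4] → torsion [2, 2, 4]

Answer: M ≅ ℤ^1 ⊕ ℤ/2 ⊕ ℤ/2 ⊕ ℤ/4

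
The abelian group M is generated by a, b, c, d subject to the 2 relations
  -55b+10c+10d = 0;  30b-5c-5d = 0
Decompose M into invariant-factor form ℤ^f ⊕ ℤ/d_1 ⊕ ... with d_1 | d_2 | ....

rank_ℚ(R)=2; free=4−2=2
SNF(R) diag = [5, 5] → torsion [5, 5]

Answer: M ≅ ℤ^2 ⊕ ℤ/5 ⊕ ℤ/5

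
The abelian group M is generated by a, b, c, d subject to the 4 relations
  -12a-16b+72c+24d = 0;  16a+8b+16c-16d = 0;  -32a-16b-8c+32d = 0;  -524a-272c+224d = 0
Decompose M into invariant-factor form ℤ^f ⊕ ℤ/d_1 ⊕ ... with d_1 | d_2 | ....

Answer: M ≅ ℤ/4 ⊕ ℤ/8 ⊕ ℤ/24 ⊕ ℤ/72

Derivation:
rank_ℚ(R)=4; free=4−4=0
SNF(R) diag = [4, 8, 24, 72] → torsion [4, 8, 24, 72]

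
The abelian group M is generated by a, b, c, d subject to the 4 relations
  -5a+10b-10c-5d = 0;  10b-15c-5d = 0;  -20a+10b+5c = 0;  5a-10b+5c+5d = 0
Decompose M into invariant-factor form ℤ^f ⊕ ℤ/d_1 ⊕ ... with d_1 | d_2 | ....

rank_ℚ(R)=4; free=4−4=0
SNF(R) diag = [5, 5, 5, 10] → torsion [5, 5, 5, 10]

Answer: M ≅ ℤ/5 ⊕ ℤ/5 ⊕ ℤ/5 ⊕ ℤ/10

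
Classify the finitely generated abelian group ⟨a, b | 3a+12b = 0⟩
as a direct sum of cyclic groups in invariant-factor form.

Answer: M ≅ ℤ^1 ⊕ ℤ/3

Derivation:
rank_ℚ(R)=1; free=2−1=1
SNF(R) diag = [3] → torsion [3]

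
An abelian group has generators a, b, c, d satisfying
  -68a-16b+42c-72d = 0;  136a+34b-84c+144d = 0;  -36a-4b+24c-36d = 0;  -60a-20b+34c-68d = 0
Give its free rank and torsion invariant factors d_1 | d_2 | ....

Answer: M ≅ ℤ/2 ⊕ ℤ/2 ⊕ ℤ/4 ⊕ ℤ/12

Derivation:
rank_ℚ(R)=4; free=4−4=0
SNF(R) diag = [2, 2, 4, 12] → torsion [2, 2, 4, 12]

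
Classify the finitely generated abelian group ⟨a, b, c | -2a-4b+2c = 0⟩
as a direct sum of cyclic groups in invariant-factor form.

Answer: M ≅ ℤ^2 ⊕ ℤ/2

Derivation:
rank_ℚ(R)=1; free=3−1=2
SNF(R) diag = [2] → torsion [2]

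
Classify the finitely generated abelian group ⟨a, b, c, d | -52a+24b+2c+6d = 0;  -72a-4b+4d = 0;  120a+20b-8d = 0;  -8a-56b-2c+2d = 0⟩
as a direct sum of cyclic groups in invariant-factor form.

Answer: M ≅ ℤ/2 ⊕ ℤ/4 ⊕ ℤ/12 ⊕ ℤ/36

Derivation:
rank_ℚ(R)=4; free=4−4=0
SNF(R) diag = [2, 4, 12, 36] → torsion [2, 4, 12, 36]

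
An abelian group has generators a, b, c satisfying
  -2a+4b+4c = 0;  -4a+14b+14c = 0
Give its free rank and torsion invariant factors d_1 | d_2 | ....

rank_ℚ(R)=2; free=3−2=1
SNF(R) diag = [2, 6] → torsion [2, 6]

Answer: M ≅ ℤ^1 ⊕ ℤ/2 ⊕ ℤ/6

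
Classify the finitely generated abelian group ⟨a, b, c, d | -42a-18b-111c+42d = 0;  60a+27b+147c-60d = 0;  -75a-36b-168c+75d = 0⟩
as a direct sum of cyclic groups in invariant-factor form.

rank_ℚ(R)=3; free=4−3=1
SNF(R) diag = [3, 9, 9] → torsion [3, 9, 9]

Answer: M ≅ ℤ^1 ⊕ ℤ/3 ⊕ ℤ/9 ⊕ ℤ/9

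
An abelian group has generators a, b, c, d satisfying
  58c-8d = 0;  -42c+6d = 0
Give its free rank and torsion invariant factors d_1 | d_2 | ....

Answer: M ≅ ℤ^2 ⊕ ℤ/2 ⊕ ℤ/6

Derivation:
rank_ℚ(R)=2; free=4−2=2
SNF(R) diag = [2, 6] → torsion [2, 6]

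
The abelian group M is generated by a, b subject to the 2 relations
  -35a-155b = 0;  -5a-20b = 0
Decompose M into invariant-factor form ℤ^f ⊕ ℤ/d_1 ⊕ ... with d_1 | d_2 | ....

Answer: M ≅ ℤ/5 ⊕ ℤ/15

Derivation:
rank_ℚ(R)=2; free=2−2=0
SNF(R) diag = [5, 15] → torsion [5, 15]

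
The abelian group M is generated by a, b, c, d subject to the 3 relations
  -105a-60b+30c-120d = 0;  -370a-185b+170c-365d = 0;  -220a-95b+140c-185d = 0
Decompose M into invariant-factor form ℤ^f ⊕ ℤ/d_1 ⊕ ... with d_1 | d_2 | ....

Answer: M ≅ ℤ^1 ⊕ ℤ/5 ⊕ ℤ/15 ⊕ ℤ/30

Derivation:
rank_ℚ(R)=3; free=4−3=1
SNF(R) diag = [5, 15, 30] → torsion [5, 15, 30]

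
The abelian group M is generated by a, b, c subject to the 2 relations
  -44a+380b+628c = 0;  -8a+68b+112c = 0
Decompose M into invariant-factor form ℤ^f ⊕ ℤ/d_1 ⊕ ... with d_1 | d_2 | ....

rank_ℚ(R)=2; free=3−2=1
SNF(R) diag = [4, 12] → torsion [4, 12]

Answer: M ≅ ℤ^1 ⊕ ℤ/4 ⊕ ℤ/12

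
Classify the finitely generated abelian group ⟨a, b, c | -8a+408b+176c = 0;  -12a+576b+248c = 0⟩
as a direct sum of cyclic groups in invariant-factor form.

rank_ℚ(R)=2; free=3−2=1
SNF(R) diag = [4, 8] → torsion [4, 8]

Answer: M ≅ ℤ^1 ⊕ ℤ/4 ⊕ ℤ/8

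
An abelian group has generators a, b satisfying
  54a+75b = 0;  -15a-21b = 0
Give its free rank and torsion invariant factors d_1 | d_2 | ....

Answer: M ≅ ℤ/3 ⊕ ℤ/3

Derivation:
rank_ℚ(R)=2; free=2−2=0
SNF(R) diag = [3, 3] → torsion [3, 3]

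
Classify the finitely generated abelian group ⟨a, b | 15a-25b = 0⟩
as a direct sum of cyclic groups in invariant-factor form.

Answer: M ≅ ℤ^1 ⊕ ℤ/5

Derivation:
rank_ℚ(R)=1; free=2−1=1
SNF(R) diag = [5] → torsion [5]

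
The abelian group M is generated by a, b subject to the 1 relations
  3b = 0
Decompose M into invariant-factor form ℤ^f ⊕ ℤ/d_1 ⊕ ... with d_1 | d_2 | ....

Answer: M ≅ ℤ^1 ⊕ ℤ/3

Derivation:
rank_ℚ(R)=1; free=2−1=1
SNF(R) diag = [3] → torsion [3]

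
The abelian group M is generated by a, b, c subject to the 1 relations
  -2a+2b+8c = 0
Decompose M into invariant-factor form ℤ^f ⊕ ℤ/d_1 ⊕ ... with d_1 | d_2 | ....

Answer: M ≅ ℤ^2 ⊕ ℤ/2

Derivation:
rank_ℚ(R)=1; free=3−1=2
SNF(R) diag = [2] → torsion [2]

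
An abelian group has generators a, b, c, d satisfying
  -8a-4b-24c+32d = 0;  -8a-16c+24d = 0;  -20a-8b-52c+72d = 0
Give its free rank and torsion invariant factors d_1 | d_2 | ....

Answer: M ≅ ℤ^1 ⊕ ℤ/4 ⊕ ℤ/4 ⊕ ℤ/8

Derivation:
rank_ℚ(R)=3; free=4−3=1
SNF(R) diag = [4, 4, 8] → torsion [4, 4, 8]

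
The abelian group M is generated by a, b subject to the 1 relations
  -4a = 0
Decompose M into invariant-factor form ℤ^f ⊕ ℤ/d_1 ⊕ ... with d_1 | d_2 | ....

rank_ℚ(R)=1; free=2−1=1
SNF(R) diag = [4] → torsion [4]

Answer: M ≅ ℤ^1 ⊕ ℤ/4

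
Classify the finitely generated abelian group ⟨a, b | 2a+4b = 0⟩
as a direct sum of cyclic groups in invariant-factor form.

rank_ℚ(R)=1; free=2−1=1
SNF(R) diag = [2] → torsion [2]

Answer: M ≅ ℤ^1 ⊕ ℤ/2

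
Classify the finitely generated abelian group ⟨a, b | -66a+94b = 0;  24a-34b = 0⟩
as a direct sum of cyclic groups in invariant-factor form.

rank_ℚ(R)=2; free=2−2=0
SNF(R) diag = [2, 6] → torsion [2, 6]

Answer: M ≅ ℤ/2 ⊕ ℤ/6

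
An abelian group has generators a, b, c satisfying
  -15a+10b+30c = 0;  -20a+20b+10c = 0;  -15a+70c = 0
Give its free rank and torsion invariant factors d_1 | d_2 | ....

rank_ℚ(R)=3; free=3−3=0
SNF(R) diag = [5, 10, 10] → torsion [5, 10, 10]

Answer: M ≅ ℤ/5 ⊕ ℤ/10 ⊕ ℤ/10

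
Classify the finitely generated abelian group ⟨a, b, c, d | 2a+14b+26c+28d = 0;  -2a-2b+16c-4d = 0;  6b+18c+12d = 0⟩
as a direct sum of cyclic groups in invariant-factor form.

Answer: M ≅ ℤ^1 ⊕ ℤ/2 ⊕ ℤ/6 ⊕ ℤ/6

Derivation:
rank_ℚ(R)=3; free=4−3=1
SNF(R) diag = [2, 6, 6] → torsion [2, 6, 6]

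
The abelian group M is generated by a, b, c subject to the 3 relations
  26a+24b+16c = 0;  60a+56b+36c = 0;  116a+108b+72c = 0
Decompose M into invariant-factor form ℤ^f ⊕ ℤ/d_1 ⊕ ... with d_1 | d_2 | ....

Answer: M ≅ ℤ/2 ⊕ ℤ/4 ⊕ ℤ/4

Derivation:
rank_ℚ(R)=3; free=3−3=0
SNF(R) diag = [2, 4, 4] → torsion [2, 4, 4]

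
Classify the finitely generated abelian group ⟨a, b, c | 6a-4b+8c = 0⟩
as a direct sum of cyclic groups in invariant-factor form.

Answer: M ≅ ℤ^2 ⊕ ℤ/2

Derivation:
rank_ℚ(R)=1; free=3−1=2
SNF(R) diag = [2] → torsion [2]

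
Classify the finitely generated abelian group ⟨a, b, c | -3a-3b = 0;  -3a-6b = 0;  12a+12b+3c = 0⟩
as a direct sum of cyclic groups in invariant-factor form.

rank_ℚ(R)=3; free=3−3=0
SNF(R) diag = [3, 3, 3] → torsion [3, 3, 3]

Answer: M ≅ ℤ/3 ⊕ ℤ/3 ⊕ ℤ/3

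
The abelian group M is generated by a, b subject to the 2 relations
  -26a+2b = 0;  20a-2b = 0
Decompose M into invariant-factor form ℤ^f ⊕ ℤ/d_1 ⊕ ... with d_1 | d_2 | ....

Answer: M ≅ ℤ/2 ⊕ ℤ/6

Derivation:
rank_ℚ(R)=2; free=2−2=0
SNF(R) diag = [2, 6] → torsion [2, 6]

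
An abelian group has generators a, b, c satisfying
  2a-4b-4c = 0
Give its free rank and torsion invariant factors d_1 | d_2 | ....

rank_ℚ(R)=1; free=3−1=2
SNF(R) diag = [2] → torsion [2]

Answer: M ≅ ℤ^2 ⊕ ℤ/2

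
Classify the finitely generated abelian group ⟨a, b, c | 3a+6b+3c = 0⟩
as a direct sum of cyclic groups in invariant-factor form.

Answer: M ≅ ℤ^2 ⊕ ℤ/3

Derivation:
rank_ℚ(R)=1; free=3−1=2
SNF(R) diag = [3] → torsion [3]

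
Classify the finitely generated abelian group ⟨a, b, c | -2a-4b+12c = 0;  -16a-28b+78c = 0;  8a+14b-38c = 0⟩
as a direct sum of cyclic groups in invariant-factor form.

Answer: M ≅ ℤ/2 ⊕ ℤ/2 ⊕ ℤ/2

Derivation:
rank_ℚ(R)=3; free=3−3=0
SNF(R) diag = [2, 2, 2] → torsion [2, 2, 2]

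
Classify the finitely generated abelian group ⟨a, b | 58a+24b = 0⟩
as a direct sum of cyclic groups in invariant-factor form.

Answer: M ≅ ℤ^1 ⊕ ℤ/2

Derivation:
rank_ℚ(R)=1; free=2−1=1
SNF(R) diag = [2] → torsion [2]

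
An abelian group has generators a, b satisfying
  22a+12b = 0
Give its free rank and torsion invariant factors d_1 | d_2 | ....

Answer: M ≅ ℤ^1 ⊕ ℤ/2

Derivation:
rank_ℚ(R)=1; free=2−1=1
SNF(R) diag = [2] → torsion [2]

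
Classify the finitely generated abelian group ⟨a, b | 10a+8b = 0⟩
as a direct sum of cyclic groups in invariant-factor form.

rank_ℚ(R)=1; free=2−1=1
SNF(R) diag = [2] → torsion [2]

Answer: M ≅ ℤ^1 ⊕ ℤ/2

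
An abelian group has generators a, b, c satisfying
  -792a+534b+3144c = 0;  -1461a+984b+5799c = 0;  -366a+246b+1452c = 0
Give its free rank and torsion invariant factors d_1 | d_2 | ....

Answer: M ≅ ℤ/3 ⊕ ℤ/6 ⊕ ℤ/18

Derivation:
rank_ℚ(R)=3; free=3−3=0
SNF(R) diag = [3, 6, 18] → torsion [3, 6, 18]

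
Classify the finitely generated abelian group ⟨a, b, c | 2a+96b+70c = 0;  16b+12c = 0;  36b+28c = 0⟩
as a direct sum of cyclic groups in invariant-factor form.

Answer: M ≅ ℤ/2 ⊕ ℤ/4 ⊕ ℤ/4

Derivation:
rank_ℚ(R)=3; free=3−3=0
SNF(R) diag = [2, 4, 4] → torsion [2, 4, 4]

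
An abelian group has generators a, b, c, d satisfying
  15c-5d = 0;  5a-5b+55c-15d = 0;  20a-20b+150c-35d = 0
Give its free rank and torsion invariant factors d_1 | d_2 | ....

rank_ℚ(R)=3; free=4−3=1
SNF(R) diag = [5, 5, 5] → torsion [5, 5, 5]

Answer: M ≅ ℤ^1 ⊕ ℤ/5 ⊕ ℤ/5 ⊕ ℤ/5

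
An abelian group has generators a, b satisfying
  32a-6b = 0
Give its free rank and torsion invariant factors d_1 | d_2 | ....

rank_ℚ(R)=1; free=2−1=1
SNF(R) diag = [2] → torsion [2]

Answer: M ≅ ℤ^1 ⊕ ℤ/2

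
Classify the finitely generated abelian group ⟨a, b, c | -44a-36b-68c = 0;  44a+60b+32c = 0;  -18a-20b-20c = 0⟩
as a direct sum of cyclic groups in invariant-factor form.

Answer: M ≅ ℤ/2 ⊕ ℤ/4 ⊕ ℤ/12

Derivation:
rank_ℚ(R)=3; free=3−3=0
SNF(R) diag = [2, 4, 12] → torsion [2, 4, 12]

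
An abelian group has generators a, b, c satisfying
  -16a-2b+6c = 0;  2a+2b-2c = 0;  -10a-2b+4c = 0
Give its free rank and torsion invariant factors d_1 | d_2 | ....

Answer: M ≅ ℤ/2 ⊕ ℤ/2 ⊕ ℤ/2

Derivation:
rank_ℚ(R)=3; free=3−3=0
SNF(R) diag = [2, 2, 2] → torsion [2, 2, 2]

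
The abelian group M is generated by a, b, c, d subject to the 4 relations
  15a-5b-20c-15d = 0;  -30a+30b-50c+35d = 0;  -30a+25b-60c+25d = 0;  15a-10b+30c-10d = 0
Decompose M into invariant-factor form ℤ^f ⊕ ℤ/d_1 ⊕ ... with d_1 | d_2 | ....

rank_ℚ(R)=4; free=4−4=0
SNF(R) diag = [5, 5, 15, 30] → torsion [5, 5, 15, 30]

Answer: M ≅ ℤ/5 ⊕ ℤ/5 ⊕ ℤ/15 ⊕ ℤ/30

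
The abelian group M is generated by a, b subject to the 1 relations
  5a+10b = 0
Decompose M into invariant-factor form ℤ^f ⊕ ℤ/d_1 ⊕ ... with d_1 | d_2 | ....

Answer: M ≅ ℤ^1 ⊕ ℤ/5

Derivation:
rank_ℚ(R)=1; free=2−1=1
SNF(R) diag = [5] → torsion [5]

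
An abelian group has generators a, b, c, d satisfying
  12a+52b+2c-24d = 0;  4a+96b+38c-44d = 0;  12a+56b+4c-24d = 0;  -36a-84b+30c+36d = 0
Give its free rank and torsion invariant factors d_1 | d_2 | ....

Answer: M ≅ ℤ/2 ⊕ ℤ/4 ⊕ ℤ/12 ⊕ ℤ/36

Derivation:
rank_ℚ(R)=4; free=4−4=0
SNF(R) diag = [2, 4, 12, 36] → torsion [2, 4, 12, 36]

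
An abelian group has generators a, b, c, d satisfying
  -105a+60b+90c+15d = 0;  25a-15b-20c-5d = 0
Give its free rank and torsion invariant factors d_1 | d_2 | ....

rank_ℚ(R)=2; free=4−2=2
SNF(R) diag = [5, 15] → torsion [5, 15]

Answer: M ≅ ℤ^2 ⊕ ℤ/5 ⊕ ℤ/15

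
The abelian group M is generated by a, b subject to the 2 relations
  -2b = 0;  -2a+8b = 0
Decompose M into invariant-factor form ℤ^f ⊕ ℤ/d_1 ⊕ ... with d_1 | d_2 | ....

Answer: M ≅ ℤ/2 ⊕ ℤ/2

Derivation:
rank_ℚ(R)=2; free=2−2=0
SNF(R) diag = [2, 2] → torsion [2, 2]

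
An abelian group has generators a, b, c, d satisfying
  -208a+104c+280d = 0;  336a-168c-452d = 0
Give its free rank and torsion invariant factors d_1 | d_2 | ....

rank_ℚ(R)=2; free=4−2=2
SNF(R) diag = [4, 8] → torsion [4, 8]

Answer: M ≅ ℤ^2 ⊕ ℤ/4 ⊕ ℤ/8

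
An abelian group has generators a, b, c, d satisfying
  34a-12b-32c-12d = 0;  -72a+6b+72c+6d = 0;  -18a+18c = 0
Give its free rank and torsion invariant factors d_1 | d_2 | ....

Answer: M ≅ ℤ^1 ⊕ ℤ/2 ⊕ ℤ/6 ⊕ ℤ/18

Derivation:
rank_ℚ(R)=3; free=4−3=1
SNF(R) diag = [2, 6, 18] → torsion [2, 6, 18]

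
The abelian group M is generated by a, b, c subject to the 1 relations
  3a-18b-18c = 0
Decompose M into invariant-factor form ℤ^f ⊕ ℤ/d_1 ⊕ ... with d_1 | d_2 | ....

rank_ℚ(R)=1; free=3−1=2
SNF(R) diag = [3] → torsion [3]

Answer: M ≅ ℤ^2 ⊕ ℤ/3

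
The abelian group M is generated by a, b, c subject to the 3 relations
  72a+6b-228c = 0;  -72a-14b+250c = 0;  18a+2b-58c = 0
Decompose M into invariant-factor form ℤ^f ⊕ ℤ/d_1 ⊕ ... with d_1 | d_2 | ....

Answer: M ≅ ℤ/2 ⊕ ℤ/6 ⊕ ℤ/18

Derivation:
rank_ℚ(R)=3; free=3−3=0
SNF(R) diag = [2, 6, 18] → torsion [2, 6, 18]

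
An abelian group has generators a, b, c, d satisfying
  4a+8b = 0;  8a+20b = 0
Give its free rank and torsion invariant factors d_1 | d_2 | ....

Answer: M ≅ ℤ^2 ⊕ ℤ/4 ⊕ ℤ/4

Derivation:
rank_ℚ(R)=2; free=4−2=2
SNF(R) diag = [4, 4] → torsion [4, 4]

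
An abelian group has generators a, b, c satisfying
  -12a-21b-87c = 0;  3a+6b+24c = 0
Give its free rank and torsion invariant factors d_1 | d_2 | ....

Answer: M ≅ ℤ^1 ⊕ ℤ/3 ⊕ ℤ/3

Derivation:
rank_ℚ(R)=2; free=3−2=1
SNF(R) diag = [3, 3] → torsion [3, 3]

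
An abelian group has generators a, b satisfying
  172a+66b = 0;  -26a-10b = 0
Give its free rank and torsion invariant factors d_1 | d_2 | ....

rank_ℚ(R)=2; free=2−2=0
SNF(R) diag = [2, 2] → torsion [2, 2]

Answer: M ≅ ℤ/2 ⊕ ℤ/2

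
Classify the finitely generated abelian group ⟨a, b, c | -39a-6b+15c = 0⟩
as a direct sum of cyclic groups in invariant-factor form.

Answer: M ≅ ℤ^2 ⊕ ℤ/3

Derivation:
rank_ℚ(R)=1; free=3−1=2
SNF(R) diag = [3] → torsion [3]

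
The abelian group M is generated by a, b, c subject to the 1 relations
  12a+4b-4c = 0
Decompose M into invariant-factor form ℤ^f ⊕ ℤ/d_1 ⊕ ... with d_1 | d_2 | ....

rank_ℚ(R)=1; free=3−1=2
SNF(R) diag = [4] → torsion [4]

Answer: M ≅ ℤ^2 ⊕ ℤ/4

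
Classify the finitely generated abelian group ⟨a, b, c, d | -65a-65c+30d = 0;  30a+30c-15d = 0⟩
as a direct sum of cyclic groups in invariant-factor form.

rank_ℚ(R)=2; free=4−2=2
SNF(R) diag = [5, 15] → torsion [5, 15]

Answer: M ≅ ℤ^2 ⊕ ℤ/5 ⊕ ℤ/15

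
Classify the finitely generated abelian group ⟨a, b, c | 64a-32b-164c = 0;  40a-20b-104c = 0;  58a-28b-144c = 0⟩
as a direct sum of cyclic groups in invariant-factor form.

rank_ℚ(R)=3; free=3−3=0
SNF(R) diag = [2, 4, 12] → torsion [2, 4, 12]

Answer: M ≅ ℤ/2 ⊕ ℤ/4 ⊕ ℤ/12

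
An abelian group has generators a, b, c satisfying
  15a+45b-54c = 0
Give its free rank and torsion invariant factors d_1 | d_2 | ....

rank_ℚ(R)=1; free=3−1=2
SNF(R) diag = [3] → torsion [3]

Answer: M ≅ ℤ^2 ⊕ ℤ/3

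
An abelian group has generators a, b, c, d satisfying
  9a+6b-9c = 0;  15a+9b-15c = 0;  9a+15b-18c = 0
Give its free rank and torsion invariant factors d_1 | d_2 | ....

rank_ℚ(R)=3; free=4−3=1
SNF(R) diag = [3, 3, 9] → torsion [3, 3, 9]

Answer: M ≅ ℤ^1 ⊕ ℤ/3 ⊕ ℤ/3 ⊕ ℤ/9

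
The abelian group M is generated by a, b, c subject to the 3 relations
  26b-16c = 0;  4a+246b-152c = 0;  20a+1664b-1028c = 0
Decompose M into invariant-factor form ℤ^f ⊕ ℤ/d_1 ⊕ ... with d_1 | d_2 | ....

Answer: M ≅ ℤ/2 ⊕ ℤ/4 ⊕ ℤ/12

Derivation:
rank_ℚ(R)=3; free=3−3=0
SNF(R) diag = [2, 4, 12] → torsion [2, 4, 12]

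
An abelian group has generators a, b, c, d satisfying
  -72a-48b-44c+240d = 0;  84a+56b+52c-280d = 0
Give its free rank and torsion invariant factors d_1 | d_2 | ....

rank_ℚ(R)=2; free=4−2=2
SNF(R) diag = [4, 4] → torsion [4, 4]

Answer: M ≅ ℤ^2 ⊕ ℤ/4 ⊕ ℤ/4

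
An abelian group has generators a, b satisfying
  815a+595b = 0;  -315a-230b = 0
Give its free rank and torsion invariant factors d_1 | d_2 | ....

rank_ℚ(R)=2; free=2−2=0
SNF(R) diag = [5, 5] → torsion [5, 5]

Answer: M ≅ ℤ/5 ⊕ ℤ/5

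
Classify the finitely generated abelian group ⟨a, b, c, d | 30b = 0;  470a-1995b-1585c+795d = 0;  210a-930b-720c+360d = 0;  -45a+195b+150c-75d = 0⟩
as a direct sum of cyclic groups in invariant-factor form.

rank_ℚ(R)=4; free=4−4=0
SNF(R) diag = [5, 15, 30, 30] → torsion [5, 15, 30, 30]

Answer: M ≅ ℤ/5 ⊕ ℤ/15 ⊕ ℤ/30 ⊕ ℤ/30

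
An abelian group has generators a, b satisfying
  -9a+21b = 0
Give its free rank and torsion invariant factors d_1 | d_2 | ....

Answer: M ≅ ℤ^1 ⊕ ℤ/3

Derivation:
rank_ℚ(R)=1; free=2−1=1
SNF(R) diag = [3] → torsion [3]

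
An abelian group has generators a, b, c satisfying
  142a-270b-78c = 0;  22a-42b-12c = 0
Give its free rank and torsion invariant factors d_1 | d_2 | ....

Answer: M ≅ ℤ^1 ⊕ ℤ/2 ⊕ ℤ/6

Derivation:
rank_ℚ(R)=2; free=3−2=1
SNF(R) diag = [2, 6] → torsion [2, 6]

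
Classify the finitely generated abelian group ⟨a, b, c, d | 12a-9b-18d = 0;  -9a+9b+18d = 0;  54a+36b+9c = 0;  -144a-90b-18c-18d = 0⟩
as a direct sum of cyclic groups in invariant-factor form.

Answer: M ≅ ℤ/3 ⊕ ℤ/9 ⊕ ℤ/9 ⊕ ℤ/18

Derivation:
rank_ℚ(R)=4; free=4−4=0
SNF(R) diag = [3, 9, 9, 18] → torsion [3, 9, 9, 18]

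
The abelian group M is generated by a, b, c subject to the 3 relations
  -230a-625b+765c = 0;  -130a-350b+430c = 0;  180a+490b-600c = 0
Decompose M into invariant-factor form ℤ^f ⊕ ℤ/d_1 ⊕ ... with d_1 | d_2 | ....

Answer: M ≅ ℤ/5 ⊕ ℤ/10 ⊕ ℤ/10

Derivation:
rank_ℚ(R)=3; free=3−3=0
SNF(R) diag = [5, 10, 10] → torsion [5, 10, 10]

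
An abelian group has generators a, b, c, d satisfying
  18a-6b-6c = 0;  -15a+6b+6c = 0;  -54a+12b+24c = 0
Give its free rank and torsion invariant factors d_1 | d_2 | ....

rank_ℚ(R)=3; free=4−3=1
SNF(R) diag = [3, 6, 12] → torsion [3, 6, 12]

Answer: M ≅ ℤ^1 ⊕ ℤ/3 ⊕ ℤ/6 ⊕ ℤ/12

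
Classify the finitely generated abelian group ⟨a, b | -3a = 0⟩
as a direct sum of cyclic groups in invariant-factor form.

rank_ℚ(R)=1; free=2−1=1
SNF(R) diag = [3] → torsion [3]

Answer: M ≅ ℤ^1 ⊕ ℤ/3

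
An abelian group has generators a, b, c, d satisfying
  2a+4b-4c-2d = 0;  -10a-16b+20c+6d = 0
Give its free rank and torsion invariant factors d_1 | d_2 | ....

rank_ℚ(R)=2; free=4−2=2
SNF(R) diag = [2, 4] → torsion [2, 4]

Answer: M ≅ ℤ^2 ⊕ ℤ/2 ⊕ ℤ/4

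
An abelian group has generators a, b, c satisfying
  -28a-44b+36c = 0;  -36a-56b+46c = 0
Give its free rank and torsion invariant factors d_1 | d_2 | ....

rank_ℚ(R)=2; free=3−2=1
SNF(R) diag = [2, 4] → torsion [2, 4]

Answer: M ≅ ℤ^1 ⊕ ℤ/2 ⊕ ℤ/4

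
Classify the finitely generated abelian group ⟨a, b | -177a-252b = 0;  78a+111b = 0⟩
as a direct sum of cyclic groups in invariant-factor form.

Answer: M ≅ ℤ/3 ⊕ ℤ/3

Derivation:
rank_ℚ(R)=2; free=2−2=0
SNF(R) diag = [3, 3] → torsion [3, 3]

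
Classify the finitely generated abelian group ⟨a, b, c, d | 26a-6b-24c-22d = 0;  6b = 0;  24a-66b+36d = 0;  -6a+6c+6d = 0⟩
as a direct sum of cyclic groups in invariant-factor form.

Answer: M ≅ ℤ/2 ⊕ ℤ/6 ⊕ ℤ/6 ⊕ ℤ/12

Derivation:
rank_ℚ(R)=4; free=4−4=0
SNF(R) diag = [2, 6, 6, 12] → torsion [2, 6, 6, 12]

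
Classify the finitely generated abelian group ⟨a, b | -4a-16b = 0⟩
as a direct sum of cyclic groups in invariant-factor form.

rank_ℚ(R)=1; free=2−1=1
SNF(R) diag = [4] → torsion [4]

Answer: M ≅ ℤ^1 ⊕ ℤ/4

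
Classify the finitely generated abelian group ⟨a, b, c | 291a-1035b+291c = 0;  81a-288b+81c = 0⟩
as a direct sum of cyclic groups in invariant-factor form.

rank_ℚ(R)=2; free=3−2=1
SNF(R) diag = [3, 9] → torsion [3, 9]

Answer: M ≅ ℤ^1 ⊕ ℤ/3 ⊕ ℤ/9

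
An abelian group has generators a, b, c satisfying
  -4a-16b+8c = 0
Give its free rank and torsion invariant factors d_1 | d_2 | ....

Answer: M ≅ ℤ^2 ⊕ ℤ/4

Derivation:
rank_ℚ(R)=1; free=3−1=2
SNF(R) diag = [4] → torsion [4]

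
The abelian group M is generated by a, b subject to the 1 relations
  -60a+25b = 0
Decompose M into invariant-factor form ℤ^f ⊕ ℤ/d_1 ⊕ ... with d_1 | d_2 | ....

rank_ℚ(R)=1; free=2−1=1
SNF(R) diag = [5] → torsion [5]

Answer: M ≅ ℤ^1 ⊕ ℤ/5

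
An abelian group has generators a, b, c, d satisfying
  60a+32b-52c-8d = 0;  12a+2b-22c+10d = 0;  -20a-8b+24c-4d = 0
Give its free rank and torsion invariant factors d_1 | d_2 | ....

Answer: M ≅ ℤ^1 ⊕ ℤ/2 ⊕ ℤ/4 ⊕ ℤ/12

Derivation:
rank_ℚ(R)=3; free=4−3=1
SNF(R) diag = [2, 4, 12] → torsion [2, 4, 12]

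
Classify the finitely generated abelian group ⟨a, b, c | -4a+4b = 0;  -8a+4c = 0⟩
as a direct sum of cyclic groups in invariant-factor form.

rank_ℚ(R)=2; free=3−2=1
SNF(R) diag = [4, 4] → torsion [4, 4]

Answer: M ≅ ℤ^1 ⊕ ℤ/4 ⊕ ℤ/4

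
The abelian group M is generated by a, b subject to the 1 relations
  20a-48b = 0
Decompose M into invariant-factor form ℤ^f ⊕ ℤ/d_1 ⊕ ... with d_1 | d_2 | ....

rank_ℚ(R)=1; free=2−1=1
SNF(R) diag = [4] → torsion [4]

Answer: M ≅ ℤ^1 ⊕ ℤ/4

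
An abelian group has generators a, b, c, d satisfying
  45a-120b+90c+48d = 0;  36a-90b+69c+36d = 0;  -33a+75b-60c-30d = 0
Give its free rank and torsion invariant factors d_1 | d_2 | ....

Answer: M ≅ ℤ^1 ⊕ ℤ/3 ⊕ ℤ/3 ⊕ ℤ/3

Derivation:
rank_ℚ(R)=3; free=4−3=1
SNF(R) diag = [3, 3, 3] → torsion [3, 3, 3]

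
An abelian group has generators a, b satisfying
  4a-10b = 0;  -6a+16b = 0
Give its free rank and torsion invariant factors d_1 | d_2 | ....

Answer: M ≅ ℤ/2 ⊕ ℤ/2

Derivation:
rank_ℚ(R)=2; free=2−2=0
SNF(R) diag = [2, 2] → torsion [2, 2]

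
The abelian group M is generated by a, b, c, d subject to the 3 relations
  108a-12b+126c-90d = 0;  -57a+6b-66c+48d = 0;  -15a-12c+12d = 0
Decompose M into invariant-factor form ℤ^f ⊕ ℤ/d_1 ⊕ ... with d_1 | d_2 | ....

Answer: M ≅ ℤ^1 ⊕ ℤ/3 ⊕ ℤ/6 ⊕ ℤ/6

Derivation:
rank_ℚ(R)=3; free=4−3=1
SNF(R) diag = [3, 6, 6] → torsion [3, 6, 6]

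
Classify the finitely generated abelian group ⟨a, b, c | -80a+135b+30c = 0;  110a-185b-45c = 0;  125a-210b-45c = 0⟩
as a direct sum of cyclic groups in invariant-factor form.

Answer: M ≅ ℤ/5 ⊕ ℤ/5 ⊕ ℤ/15

Derivation:
rank_ℚ(R)=3; free=3−3=0
SNF(R) diag = [5, 5, 15] → torsion [5, 5, 15]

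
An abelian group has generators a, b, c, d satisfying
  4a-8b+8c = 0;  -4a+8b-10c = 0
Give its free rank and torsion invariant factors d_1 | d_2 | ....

rank_ℚ(R)=2; free=4−2=2
SNF(R) diag = [2, 4] → torsion [2, 4]

Answer: M ≅ ℤ^2 ⊕ ℤ/2 ⊕ ℤ/4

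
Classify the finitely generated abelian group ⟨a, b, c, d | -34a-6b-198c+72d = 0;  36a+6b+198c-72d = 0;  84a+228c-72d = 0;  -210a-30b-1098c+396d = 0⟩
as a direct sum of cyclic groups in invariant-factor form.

rank_ℚ(R)=4; free=4−4=0
SNF(R) diag = [2, 6, 12, 36] → torsion [2, 6, 12, 36]

Answer: M ≅ ℤ/2 ⊕ ℤ/6 ⊕ ℤ/12 ⊕ ℤ/36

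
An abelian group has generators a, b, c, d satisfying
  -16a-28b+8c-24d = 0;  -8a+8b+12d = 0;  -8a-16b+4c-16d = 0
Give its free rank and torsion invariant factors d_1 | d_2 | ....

rank_ℚ(R)=3; free=4−3=1
SNF(R) diag = [4, 4, 4] → torsion [4, 4, 4]

Answer: M ≅ ℤ^1 ⊕ ℤ/4 ⊕ ℤ/4 ⊕ ℤ/4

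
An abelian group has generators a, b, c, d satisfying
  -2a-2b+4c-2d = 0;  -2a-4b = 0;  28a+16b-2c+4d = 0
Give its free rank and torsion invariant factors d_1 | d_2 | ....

Answer: M ≅ ℤ^1 ⊕ ℤ/2 ⊕ ℤ/2 ⊕ ℤ/6

Derivation:
rank_ℚ(R)=3; free=4−3=1
SNF(R) diag = [2, 2, 6] → torsion [2, 2, 6]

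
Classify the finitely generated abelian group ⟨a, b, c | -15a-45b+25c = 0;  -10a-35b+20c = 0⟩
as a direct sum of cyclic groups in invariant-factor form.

rank_ℚ(R)=2; free=3−2=1
SNF(R) diag = [5, 5] → torsion [5, 5]

Answer: M ≅ ℤ^1 ⊕ ℤ/5 ⊕ ℤ/5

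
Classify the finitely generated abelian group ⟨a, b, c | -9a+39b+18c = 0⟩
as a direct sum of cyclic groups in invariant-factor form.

Answer: M ≅ ℤ^2 ⊕ ℤ/3

Derivation:
rank_ℚ(R)=1; free=3−1=2
SNF(R) diag = [3] → torsion [3]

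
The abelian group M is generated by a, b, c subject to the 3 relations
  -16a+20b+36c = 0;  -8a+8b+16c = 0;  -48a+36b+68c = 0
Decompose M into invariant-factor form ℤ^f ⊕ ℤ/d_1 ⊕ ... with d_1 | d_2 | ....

Answer: M ≅ ℤ/4 ⊕ ℤ/8 ⊕ ℤ/16

Derivation:
rank_ℚ(R)=3; free=3−3=0
SNF(R) diag = [4, 8, 16] → torsion [4, 8, 16]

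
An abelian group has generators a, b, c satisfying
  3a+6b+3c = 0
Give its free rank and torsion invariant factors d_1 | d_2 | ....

Answer: M ≅ ℤ^2 ⊕ ℤ/3

Derivation:
rank_ℚ(R)=1; free=3−1=2
SNF(R) diag = [3] → torsion [3]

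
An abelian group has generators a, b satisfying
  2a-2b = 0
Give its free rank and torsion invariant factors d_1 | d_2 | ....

Answer: M ≅ ℤ^1 ⊕ ℤ/2

Derivation:
rank_ℚ(R)=1; free=2−1=1
SNF(R) diag = [2] → torsion [2]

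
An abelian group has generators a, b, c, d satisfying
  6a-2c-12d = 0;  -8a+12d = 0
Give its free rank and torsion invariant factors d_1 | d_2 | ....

rank_ℚ(R)=2; free=4−2=2
SNF(R) diag = [2, 4] → torsion [2, 4]

Answer: M ≅ ℤ^2 ⊕ ℤ/2 ⊕ ℤ/4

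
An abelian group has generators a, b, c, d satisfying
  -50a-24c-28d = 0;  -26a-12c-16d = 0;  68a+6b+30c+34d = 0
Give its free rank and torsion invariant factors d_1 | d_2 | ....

rank_ℚ(R)=3; free=4−3=1
SNF(R) diag = [2, 6, 12] → torsion [2, 6, 12]

Answer: M ≅ ℤ^1 ⊕ ℤ/2 ⊕ ℤ/6 ⊕ ℤ/12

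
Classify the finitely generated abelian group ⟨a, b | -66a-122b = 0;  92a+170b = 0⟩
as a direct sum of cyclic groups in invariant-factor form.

Answer: M ≅ ℤ/2 ⊕ ℤ/2

Derivation:
rank_ℚ(R)=2; free=2−2=0
SNF(R) diag = [2, 2] → torsion [2, 2]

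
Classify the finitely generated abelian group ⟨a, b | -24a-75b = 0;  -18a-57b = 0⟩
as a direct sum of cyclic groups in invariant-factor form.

Answer: M ≅ ℤ/3 ⊕ ℤ/6

Derivation:
rank_ℚ(R)=2; free=2−2=0
SNF(R) diag = [3, 6] → torsion [3, 6]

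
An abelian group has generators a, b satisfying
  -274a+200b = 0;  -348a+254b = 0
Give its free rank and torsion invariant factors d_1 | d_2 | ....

Answer: M ≅ ℤ/2 ⊕ ℤ/2

Derivation:
rank_ℚ(R)=2; free=2−2=0
SNF(R) diag = [2, 2] → torsion [2, 2]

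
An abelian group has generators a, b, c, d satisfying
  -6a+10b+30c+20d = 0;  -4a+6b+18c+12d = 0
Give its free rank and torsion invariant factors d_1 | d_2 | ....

Answer: M ≅ ℤ^2 ⊕ ℤ/2 ⊕ ℤ/2

Derivation:
rank_ℚ(R)=2; free=4−2=2
SNF(R) diag = [2, 2] → torsion [2, 2]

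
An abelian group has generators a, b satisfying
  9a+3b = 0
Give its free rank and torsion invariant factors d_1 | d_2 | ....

rank_ℚ(R)=1; free=2−1=1
SNF(R) diag = [3] → torsion [3]

Answer: M ≅ ℤ^1 ⊕ ℤ/3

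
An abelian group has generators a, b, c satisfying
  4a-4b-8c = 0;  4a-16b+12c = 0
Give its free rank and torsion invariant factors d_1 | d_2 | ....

rank_ℚ(R)=2; free=3−2=1
SNF(R) diag = [4, 4] → torsion [4, 4]

Answer: M ≅ ℤ^1 ⊕ ℤ/4 ⊕ ℤ/4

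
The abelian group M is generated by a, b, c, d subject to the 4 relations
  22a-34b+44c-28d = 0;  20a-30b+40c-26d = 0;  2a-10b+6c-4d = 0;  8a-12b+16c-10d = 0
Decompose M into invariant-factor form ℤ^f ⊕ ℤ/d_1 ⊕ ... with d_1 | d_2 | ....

rank_ℚ(R)=4; free=4−4=0
SNF(R) diag = [2, 2, 2, 2] → torsion [2, 2, 2, 2]

Answer: M ≅ ℤ/2 ⊕ ℤ/2 ⊕ ℤ/2 ⊕ ℤ/2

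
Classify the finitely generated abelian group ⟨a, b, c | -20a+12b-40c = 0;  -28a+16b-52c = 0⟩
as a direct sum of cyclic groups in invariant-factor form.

rank_ℚ(R)=2; free=3−2=1
SNF(R) diag = [4, 4] → torsion [4, 4]

Answer: M ≅ ℤ^1 ⊕ ℤ/4 ⊕ ℤ/4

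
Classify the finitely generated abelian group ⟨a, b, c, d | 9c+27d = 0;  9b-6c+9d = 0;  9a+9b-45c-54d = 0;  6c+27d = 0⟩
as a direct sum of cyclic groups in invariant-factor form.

Answer: M ≅ ℤ/3 ⊕ ℤ/9 ⊕ ℤ/9 ⊕ ℤ/27

Derivation:
rank_ℚ(R)=4; free=4−4=0
SNF(R) diag = [3, 9, 9, 27] → torsion [3, 9, 9, 27]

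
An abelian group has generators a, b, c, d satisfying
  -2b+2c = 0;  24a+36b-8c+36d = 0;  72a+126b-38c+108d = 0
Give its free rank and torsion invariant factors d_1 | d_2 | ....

Answer: M ≅ ℤ^1 ⊕ ℤ/2 ⊕ ℤ/4 ⊕ ℤ/12

Derivation:
rank_ℚ(R)=3; free=4−3=1
SNF(R) diag = [2, 4, 12] → torsion [2, 4, 12]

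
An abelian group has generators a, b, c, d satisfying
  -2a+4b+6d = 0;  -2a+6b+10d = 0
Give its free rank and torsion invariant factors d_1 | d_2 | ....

rank_ℚ(R)=2; free=4−2=2
SNF(R) diag = [2, 2] → torsion [2, 2]

Answer: M ≅ ℤ^2 ⊕ ℤ/2 ⊕ ℤ/2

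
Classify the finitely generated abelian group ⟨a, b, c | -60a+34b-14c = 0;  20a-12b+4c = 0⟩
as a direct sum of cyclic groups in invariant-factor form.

Answer: M ≅ ℤ^1 ⊕ ℤ/2 ⊕ ℤ/4

Derivation:
rank_ℚ(R)=2; free=3−2=1
SNF(R) diag = [2, 4] → torsion [2, 4]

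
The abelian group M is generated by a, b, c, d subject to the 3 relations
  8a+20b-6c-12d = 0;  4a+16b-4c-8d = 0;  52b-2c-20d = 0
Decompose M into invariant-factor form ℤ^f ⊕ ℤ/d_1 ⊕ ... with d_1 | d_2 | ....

Answer: M ≅ ℤ^1 ⊕ ℤ/2 ⊕ ℤ/4 ⊕ ℤ/8

Derivation:
rank_ℚ(R)=3; free=4−3=1
SNF(R) diag = [2, 4, 8] → torsion [2, 4, 8]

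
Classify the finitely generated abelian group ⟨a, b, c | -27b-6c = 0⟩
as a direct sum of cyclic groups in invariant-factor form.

Answer: M ≅ ℤ^2 ⊕ ℤ/3

Derivation:
rank_ℚ(R)=1; free=3−1=2
SNF(R) diag = [3] → torsion [3]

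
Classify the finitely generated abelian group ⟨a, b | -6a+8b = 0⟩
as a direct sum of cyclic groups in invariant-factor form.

Answer: M ≅ ℤ^1 ⊕ ℤ/2

Derivation:
rank_ℚ(R)=1; free=2−1=1
SNF(R) diag = [2] → torsion [2]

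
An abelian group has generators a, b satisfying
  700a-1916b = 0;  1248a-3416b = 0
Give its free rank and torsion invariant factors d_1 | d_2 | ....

Answer: M ≅ ℤ/4 ⊕ ℤ/8

Derivation:
rank_ℚ(R)=2; free=2−2=0
SNF(R) diag = [4, 8] → torsion [4, 8]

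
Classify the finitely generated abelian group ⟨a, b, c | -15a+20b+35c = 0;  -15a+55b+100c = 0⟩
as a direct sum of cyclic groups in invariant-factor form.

rank_ℚ(R)=2; free=3−2=1
SNF(R) diag = [5, 15] → torsion [5, 15]

Answer: M ≅ ℤ^1 ⊕ ℤ/5 ⊕ ℤ/15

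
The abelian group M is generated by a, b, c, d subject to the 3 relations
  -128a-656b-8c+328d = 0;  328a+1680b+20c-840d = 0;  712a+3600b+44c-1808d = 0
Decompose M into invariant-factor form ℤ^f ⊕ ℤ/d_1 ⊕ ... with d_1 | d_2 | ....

rank_ℚ(R)=3; free=4−3=1
SNF(R) diag = [4, 8, 16] → torsion [4, 8, 16]

Answer: M ≅ ℤ^1 ⊕ ℤ/4 ⊕ ℤ/8 ⊕ ℤ/16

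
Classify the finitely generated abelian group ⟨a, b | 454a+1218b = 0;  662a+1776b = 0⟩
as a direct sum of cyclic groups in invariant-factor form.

rank_ℚ(R)=2; free=2−2=0
SNF(R) diag = [2, 6] → torsion [2, 6]

Answer: M ≅ ℤ/2 ⊕ ℤ/6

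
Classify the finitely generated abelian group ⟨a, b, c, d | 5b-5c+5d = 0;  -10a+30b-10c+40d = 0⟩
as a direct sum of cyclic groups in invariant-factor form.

Answer: M ≅ ℤ^2 ⊕ ℤ/5 ⊕ ℤ/10

Derivation:
rank_ℚ(R)=2; free=4−2=2
SNF(R) diag = [5, 10] → torsion [5, 10]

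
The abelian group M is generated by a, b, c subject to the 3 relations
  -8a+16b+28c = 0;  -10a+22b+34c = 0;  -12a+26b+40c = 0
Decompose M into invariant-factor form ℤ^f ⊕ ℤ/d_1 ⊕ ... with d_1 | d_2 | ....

Answer: M ≅ ℤ/2 ⊕ ℤ/2 ⊕ ℤ/4

Derivation:
rank_ℚ(R)=3; free=3−3=0
SNF(R) diag = [2, 2, 4] → torsion [2, 2, 4]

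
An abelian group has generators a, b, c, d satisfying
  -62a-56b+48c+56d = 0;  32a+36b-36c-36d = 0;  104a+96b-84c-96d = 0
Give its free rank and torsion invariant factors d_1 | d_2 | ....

rank_ℚ(R)=3; free=4−3=1
SNF(R) diag = [2, 4, 12] → torsion [2, 4, 12]

Answer: M ≅ ℤ^1 ⊕ ℤ/2 ⊕ ℤ/4 ⊕ ℤ/12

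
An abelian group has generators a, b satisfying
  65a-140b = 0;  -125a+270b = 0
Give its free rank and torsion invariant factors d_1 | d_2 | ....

Answer: M ≅ ℤ/5 ⊕ ℤ/10

Derivation:
rank_ℚ(R)=2; free=2−2=0
SNF(R) diag = [5, 10] → torsion [5, 10]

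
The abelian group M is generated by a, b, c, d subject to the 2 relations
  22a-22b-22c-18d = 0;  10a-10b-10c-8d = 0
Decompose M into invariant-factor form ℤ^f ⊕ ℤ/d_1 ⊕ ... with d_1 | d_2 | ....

rank_ℚ(R)=2; free=4−2=2
SNF(R) diag = [2, 2] → torsion [2, 2]

Answer: M ≅ ℤ^2 ⊕ ℤ/2 ⊕ ℤ/2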